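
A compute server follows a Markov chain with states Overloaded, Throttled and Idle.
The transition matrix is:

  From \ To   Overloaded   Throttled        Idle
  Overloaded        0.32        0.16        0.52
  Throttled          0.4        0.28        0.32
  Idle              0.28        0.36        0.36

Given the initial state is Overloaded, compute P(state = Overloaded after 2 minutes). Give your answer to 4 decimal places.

0.3120

Sum over the intermediate state after 1 minute:
P = P(Overloaded→Overloaded)·P(Overloaded→Overloaded) + P(Overloaded→Throttled)·P(Throttled→Overloaded) + P(Overloaded→Idle)·P(Idle→Overloaded)
  = 0.32×0.32 + 0.16×0.4 + 0.52×0.28
  = 0.1024 + 0.0640 + 0.1456 = 0.3120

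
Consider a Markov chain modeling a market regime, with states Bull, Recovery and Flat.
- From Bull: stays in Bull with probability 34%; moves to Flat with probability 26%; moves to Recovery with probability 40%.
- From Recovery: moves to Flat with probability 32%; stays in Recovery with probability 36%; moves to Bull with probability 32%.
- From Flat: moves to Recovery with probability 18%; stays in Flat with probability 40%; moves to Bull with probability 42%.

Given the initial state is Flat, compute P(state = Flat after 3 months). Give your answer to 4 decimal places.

0.3240

Propagate the distribution vector 3 months from Flat.
After 0 months: (0.0000, 0.0000, 1.0000)
After 1 month: (0.4200, 0.1800, 0.4000)
After 2 months: (0.3684, 0.3048, 0.3268)
After 3 months: (0.3600, 0.3159, 0.3240)
P(in Flat after 3 months) = 0.3240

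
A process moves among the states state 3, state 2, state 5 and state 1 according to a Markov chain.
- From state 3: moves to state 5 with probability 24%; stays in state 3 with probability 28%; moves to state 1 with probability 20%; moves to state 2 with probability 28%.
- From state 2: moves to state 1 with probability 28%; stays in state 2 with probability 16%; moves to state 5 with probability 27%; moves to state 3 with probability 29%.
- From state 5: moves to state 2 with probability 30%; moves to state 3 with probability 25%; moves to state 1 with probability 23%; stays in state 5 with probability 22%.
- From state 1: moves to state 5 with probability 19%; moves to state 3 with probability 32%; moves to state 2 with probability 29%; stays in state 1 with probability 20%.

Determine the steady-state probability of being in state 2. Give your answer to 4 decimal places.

Let the stationary distribution be π with π = πP and π_1 + π_2 + π_3 + π_4 = 1.
π_1 = 0.28·π_1 + 0.29·π_2 + 0.25·π_3 + 0.32·π_4
π_2 = 0.28·π_1 + 0.16·π_2 + 0.3·π_3 + 0.29·π_4
π_3 = 0.24·π_1 + 0.27·π_2 + 0.22·π_3 + 0.19·π_4
Solving with the normalization constraint gives π = (0.2847, 0.2562, 0.2317, 0.2274).
So the stationary probability of state 2 is 0.2562.

0.2562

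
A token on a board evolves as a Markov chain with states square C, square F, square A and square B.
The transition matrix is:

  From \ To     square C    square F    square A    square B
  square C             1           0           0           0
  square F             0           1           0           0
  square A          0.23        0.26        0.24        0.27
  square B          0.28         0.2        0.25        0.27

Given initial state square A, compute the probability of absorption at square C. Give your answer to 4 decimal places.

0.4997

Let h(s) be the probability of absorption at square C starting from transient state s. Then h(square C) = 1 and h(square F) = 0. By first-step analysis:
h(square A) = 0.23·1 + 0.26·0 + 0.24·h(square A) + 0.27·h(square B)
h(square B) = 0.28·1 + 0.2·0 + 0.25·h(square A) + 0.27·h(square B)
Solving: h(square A) = 0.4997, h(square B) = 0.5547.
Starting from square A, the probability is 0.4997.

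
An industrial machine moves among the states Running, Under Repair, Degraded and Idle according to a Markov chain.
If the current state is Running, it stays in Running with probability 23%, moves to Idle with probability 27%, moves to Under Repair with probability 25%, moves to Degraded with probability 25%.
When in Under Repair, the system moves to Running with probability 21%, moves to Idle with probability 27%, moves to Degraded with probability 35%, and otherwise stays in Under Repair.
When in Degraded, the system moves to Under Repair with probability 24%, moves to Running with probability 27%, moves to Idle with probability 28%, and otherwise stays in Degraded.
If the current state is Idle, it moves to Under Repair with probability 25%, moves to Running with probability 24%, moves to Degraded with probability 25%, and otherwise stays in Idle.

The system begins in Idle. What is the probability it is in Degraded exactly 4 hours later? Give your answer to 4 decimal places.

Propagate the distribution vector 4 hours from Idle.
After 0 hours: (0.0000, 0.0000, 0.0000, 1.0000)
After 1 hour: (0.2400, 0.2500, 0.2500, 0.2600)
After 2 hours: (0.2376, 0.2275, 0.2650, 0.2699)
After 3 hours: (0.2387, 0.2292, 0.2622, 0.2700)
After 4 hours: (0.2386, 0.2290, 0.2624, 0.2699)
P(in Degraded after 4 hours) = 0.2624

0.2624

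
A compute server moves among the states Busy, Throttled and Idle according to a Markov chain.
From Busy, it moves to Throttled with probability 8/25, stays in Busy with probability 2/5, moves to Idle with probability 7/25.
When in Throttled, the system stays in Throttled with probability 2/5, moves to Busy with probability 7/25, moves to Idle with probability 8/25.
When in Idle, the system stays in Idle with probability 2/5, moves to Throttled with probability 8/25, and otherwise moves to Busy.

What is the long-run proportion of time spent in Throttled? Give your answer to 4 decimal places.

0.3478

Let the stationary distribution be π with π = πP and π_1 + π_2 + π_3 = 1.
π_1 = 0.4·π_1 + 0.28·π_2 + 0.28·π_3
π_2 = 0.32·π_1 + 0.4·π_2 + 0.32·π_3
Solving with the normalization constraint gives π = (0.3182, 0.3478, 0.3340).
So the stationary probability of Throttled is 0.3478.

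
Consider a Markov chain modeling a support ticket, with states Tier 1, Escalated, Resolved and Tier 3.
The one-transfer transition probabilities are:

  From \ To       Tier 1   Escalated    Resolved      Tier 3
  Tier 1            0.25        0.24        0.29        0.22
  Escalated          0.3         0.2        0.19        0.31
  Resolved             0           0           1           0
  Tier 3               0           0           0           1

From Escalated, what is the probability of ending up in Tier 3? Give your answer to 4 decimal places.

Let h(s) be the probability of absorption at Tier 3 starting from transient state s. Then h(Tier 3) = 1 and h(Resolved) = 0. By first-step analysis:
h(Tier 1) = 0.25·h(Tier 1) + 0.24·h(Escalated) + 0.29·0 + 0.22·1
h(Escalated) = 0.3·h(Tier 1) + 0.2·h(Escalated) + 0.19·0 + 0.31·1
Solving: h(Tier 1) = 0.4742, h(Escalated) = 0.5653.
Starting from Escalated, the probability is 0.5653.

0.5653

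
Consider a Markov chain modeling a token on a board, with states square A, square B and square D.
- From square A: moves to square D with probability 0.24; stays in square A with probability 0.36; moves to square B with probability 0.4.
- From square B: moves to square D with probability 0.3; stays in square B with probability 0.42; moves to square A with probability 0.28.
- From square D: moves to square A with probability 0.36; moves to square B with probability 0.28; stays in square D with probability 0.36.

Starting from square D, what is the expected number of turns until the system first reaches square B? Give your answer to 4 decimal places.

Let t(s) be the expected number of turns to first reach square B from state s, with t(square B) = 0. Conditioning on the first turn:
t(square A) = 1 + 0.36·t(square A) + 0.24·t(square D)
t(square D) = 1 + 0.36·t(square A) + 0.36·t(square D)
Solving: t(square A) = 2.7228, t(square D) = 3.0941.
Expected turns from square D to square B: 3.0941.

3.0941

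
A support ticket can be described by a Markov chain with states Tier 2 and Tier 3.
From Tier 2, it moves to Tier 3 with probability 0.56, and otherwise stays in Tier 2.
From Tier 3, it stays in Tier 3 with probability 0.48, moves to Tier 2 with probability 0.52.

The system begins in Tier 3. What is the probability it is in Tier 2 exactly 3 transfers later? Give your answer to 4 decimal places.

Propagate the distribution vector 3 transfers from Tier 3.
After 0 transfers: (0.0000, 1.0000)
After 1 transfer: (0.5200, 0.4800)
After 2 transfers: (0.4784, 0.5216)
After 3 transfers: (0.4817, 0.5183)
P(in Tier 2 after 3 transfers) = 0.4817

0.4817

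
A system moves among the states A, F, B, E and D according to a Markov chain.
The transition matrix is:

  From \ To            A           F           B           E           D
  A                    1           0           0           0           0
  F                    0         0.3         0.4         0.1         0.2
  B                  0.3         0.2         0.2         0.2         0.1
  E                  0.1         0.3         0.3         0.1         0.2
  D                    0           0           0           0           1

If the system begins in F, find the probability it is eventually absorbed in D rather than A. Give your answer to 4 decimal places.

0.6042

Let h(s) be the probability of absorption at D starting from transient state s. Then h(D) = 1 and h(A) = 0. By first-step analysis:
h(F) = 0.3·h(F) + 0.4·h(B) + 0.1·h(E) + 0.2·1
h(B) = 0.3·0 + 0.2·h(F) + 0.2·h(B) + 0.2·h(E) + 0.1·1
h(E) = 0.1·0 + 0.3·h(F) + 0.3·h(B) + 0.1·h(E) + 0.2·1
Solving: h(F) = 0.6042, h(B) = 0.4167, h(E) = 0.5625.
Starting from F, the probability is 0.6042.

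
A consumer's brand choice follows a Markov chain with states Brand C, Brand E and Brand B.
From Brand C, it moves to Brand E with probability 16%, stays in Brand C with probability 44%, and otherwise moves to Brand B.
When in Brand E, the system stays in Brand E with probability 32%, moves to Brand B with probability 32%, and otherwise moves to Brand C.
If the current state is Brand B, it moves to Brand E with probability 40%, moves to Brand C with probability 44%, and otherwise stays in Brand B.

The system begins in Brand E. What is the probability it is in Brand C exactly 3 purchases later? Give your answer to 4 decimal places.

0.4170

Propagate the distribution vector 3 purchases from Brand E.
After 0 purchases: (0.0000, 1.0000, 0.0000)
After 1 purchase: (0.3600, 0.3200, 0.3200)
After 2 purchases: (0.4144, 0.2880, 0.2976)
After 3 purchases: (0.4170, 0.2775, 0.3055)
P(in Brand C after 3 purchases) = 0.4170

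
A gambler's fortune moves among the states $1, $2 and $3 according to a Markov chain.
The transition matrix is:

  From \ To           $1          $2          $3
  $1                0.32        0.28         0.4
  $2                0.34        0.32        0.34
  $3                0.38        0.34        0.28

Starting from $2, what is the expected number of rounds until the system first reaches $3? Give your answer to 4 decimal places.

2.7778

Let t(s) be the expected number of rounds to first reach $3 from state s, with t($3) = 0. Conditioning on the first round:
t($1) = 1 + 0.32·t($1) + 0.28·t($2)
t($2) = 1 + 0.34·t($1) + 0.32·t($2)
Solving: t($1) = 2.6144, t($2) = 2.7778.
Expected rounds from $2 to $3: 2.7778.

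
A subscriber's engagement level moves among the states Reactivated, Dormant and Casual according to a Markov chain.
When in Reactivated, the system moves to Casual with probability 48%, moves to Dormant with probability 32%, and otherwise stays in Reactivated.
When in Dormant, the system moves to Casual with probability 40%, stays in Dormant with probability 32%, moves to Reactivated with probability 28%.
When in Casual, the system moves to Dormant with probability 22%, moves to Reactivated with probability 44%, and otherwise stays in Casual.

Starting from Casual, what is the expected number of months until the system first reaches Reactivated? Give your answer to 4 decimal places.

2.4945

Let t(s) be the expected number of months to first reach Reactivated from state s, with t(Reactivated) = 0. Conditioning on the first month:
t(Dormant) = 1 + 0.32·t(Dormant) + 0.4·t(Casual)
t(Casual) = 1 + 0.22·t(Dormant) + 0.34·t(Casual)
Solving: t(Dormant) = 2.9379, t(Casual) = 2.4945.
Expected months from Casual to Reactivated: 2.4945.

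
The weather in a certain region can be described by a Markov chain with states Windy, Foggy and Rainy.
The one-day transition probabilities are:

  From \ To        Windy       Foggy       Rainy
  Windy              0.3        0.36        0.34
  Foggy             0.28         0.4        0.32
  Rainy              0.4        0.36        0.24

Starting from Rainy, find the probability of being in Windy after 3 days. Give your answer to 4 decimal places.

Propagate the distribution vector 3 days from Rainy.
After 0 days: (0.0000, 0.0000, 1.0000)
After 1 day: (0.4000, 0.3600, 0.2400)
After 2 days: (0.3168, 0.3744, 0.3088)
After 3 days: (0.3234, 0.3750, 0.3016)
P(in Windy after 3 days) = 0.3234

0.3234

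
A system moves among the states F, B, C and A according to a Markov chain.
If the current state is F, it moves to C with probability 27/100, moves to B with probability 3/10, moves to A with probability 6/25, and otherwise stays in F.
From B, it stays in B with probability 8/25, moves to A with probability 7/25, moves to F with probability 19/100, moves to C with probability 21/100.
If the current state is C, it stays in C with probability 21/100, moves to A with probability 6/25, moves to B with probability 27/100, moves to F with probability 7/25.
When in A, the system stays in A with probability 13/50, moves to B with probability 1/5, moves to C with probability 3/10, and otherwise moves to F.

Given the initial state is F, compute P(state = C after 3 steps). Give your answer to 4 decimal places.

0.2467

Propagate the distribution vector 3 steps from F.
After 0 steps: (1.0000, 0.0000, 0.0000, 0.0000)
After 1 step: (0.1900, 0.3000, 0.2700, 0.2400)
After 2 steps: (0.2263, 0.2739, 0.2430, 0.2568)
After 3 steps: (0.2247, 0.2725, 0.2467, 0.2561)
P(in C after 3 steps) = 0.2467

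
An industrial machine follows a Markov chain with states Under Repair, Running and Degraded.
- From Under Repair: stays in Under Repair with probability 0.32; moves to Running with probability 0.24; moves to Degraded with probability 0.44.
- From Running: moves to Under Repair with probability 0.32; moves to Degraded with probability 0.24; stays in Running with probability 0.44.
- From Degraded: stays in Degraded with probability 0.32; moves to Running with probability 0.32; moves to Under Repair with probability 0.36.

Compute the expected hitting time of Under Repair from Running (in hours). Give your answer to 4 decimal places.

3.0263

Let t(s) be the expected number of hours to first reach Under Repair from state s, with t(Under Repair) = 0. Conditioning on the first hour:
t(Running) = 1 + 0.44·t(Running) + 0.24·t(Degraded)
t(Degraded) = 1 + 0.32·t(Running) + 0.32·t(Degraded)
Solving: t(Running) = 3.0263, t(Degraded) = 2.8947.
Expected hours from Running to Under Repair: 3.0263.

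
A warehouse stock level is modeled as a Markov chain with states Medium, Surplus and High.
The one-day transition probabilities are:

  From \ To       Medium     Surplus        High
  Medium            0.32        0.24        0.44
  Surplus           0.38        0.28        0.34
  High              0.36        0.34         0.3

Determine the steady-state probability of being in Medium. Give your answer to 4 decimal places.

Let the stationary distribution be π with π = πP and π_1 + π_2 + π_3 = 1.
π_1 = 0.32·π_1 + 0.38·π_2 + 0.36·π_3
π_2 = 0.24·π_1 + 0.28·π_2 + 0.34·π_3
Solving with the normalization constraint gives π = (0.3517, 0.2876, 0.3607).
So the stationary probability of Medium is 0.3517.

0.3517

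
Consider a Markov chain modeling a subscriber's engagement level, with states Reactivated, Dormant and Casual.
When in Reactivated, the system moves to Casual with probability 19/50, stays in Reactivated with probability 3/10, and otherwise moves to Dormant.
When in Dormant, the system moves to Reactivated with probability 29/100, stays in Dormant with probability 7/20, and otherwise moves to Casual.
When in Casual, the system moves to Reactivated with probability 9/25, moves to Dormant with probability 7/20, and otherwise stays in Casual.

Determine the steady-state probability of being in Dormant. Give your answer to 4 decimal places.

Let the stationary distribution be π with π = πP and π_1 + π_2 + π_3 = 1.
π_1 = 0.3·π_1 + 0.29·π_2 + 0.36·π_3
π_2 = 0.32·π_1 + 0.35·π_2 + 0.35·π_3
Solving with the normalization constraint gives π = (0.3171, 0.3405, 0.3424).
So the stationary probability of Dormant is 0.3405.

0.3405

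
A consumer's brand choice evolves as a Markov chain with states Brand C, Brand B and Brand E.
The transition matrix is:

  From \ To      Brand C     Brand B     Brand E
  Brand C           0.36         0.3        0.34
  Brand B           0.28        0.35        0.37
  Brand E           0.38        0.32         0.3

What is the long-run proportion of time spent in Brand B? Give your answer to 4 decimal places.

Let the stationary distribution be π with π = πP and π_1 + π_2 + π_3 = 1.
π_1 = 0.36·π_1 + 0.28·π_2 + 0.38·π_3
π_2 = 0.3·π_1 + 0.35·π_2 + 0.32·π_3
Solving with the normalization constraint gives π = (0.3409, 0.3229, 0.3362).
So the stationary probability of Brand B is 0.3229.

0.3229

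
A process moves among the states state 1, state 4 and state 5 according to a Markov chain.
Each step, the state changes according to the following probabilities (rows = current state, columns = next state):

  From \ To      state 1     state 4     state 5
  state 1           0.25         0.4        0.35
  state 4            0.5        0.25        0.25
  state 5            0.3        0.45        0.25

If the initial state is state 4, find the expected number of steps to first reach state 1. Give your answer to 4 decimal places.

Let t(s) be the expected number of steps to first reach state 1 from state s, with t(state 1) = 0. Conditioning on the first step:
t(state 4) = 1 + 0.25·t(state 4) + 0.25·t(state 5)
t(state 5) = 1 + 0.45·t(state 4) + 0.25·t(state 5)
Solving: t(state 4) = 2.2222, t(state 5) = 2.6667.
Expected steps from state 4 to state 1: 2.2222.

2.2222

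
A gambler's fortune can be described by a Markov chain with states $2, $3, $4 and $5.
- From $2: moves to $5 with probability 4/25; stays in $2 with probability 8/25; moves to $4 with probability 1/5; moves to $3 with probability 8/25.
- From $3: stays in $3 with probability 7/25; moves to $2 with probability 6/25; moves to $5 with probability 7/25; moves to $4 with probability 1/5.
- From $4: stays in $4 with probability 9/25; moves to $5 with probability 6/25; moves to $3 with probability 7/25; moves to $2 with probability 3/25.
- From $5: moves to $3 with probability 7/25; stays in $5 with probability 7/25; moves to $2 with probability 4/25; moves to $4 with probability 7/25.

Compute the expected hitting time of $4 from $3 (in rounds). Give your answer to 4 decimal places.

4.5433

Let t(s) be the expected number of rounds to first reach $4 from state s, with t($4) = 0. Conditioning on the first round:
t($2) = 1 + 0.32·t($2) + 0.32·t($3) + 0.16·t($5)
t($3) = 1 + 0.24·t($2) + 0.28·t($3) + 0.28·t($5)
t($5) = 1 + 0.16·t($2) + 0.28·t($3) + 0.28·t($5)
Solving: t($2) = 4.5912, t($3) = 4.5433, t($5) = 4.1760.
Expected rounds from $3 to $4: 4.5433.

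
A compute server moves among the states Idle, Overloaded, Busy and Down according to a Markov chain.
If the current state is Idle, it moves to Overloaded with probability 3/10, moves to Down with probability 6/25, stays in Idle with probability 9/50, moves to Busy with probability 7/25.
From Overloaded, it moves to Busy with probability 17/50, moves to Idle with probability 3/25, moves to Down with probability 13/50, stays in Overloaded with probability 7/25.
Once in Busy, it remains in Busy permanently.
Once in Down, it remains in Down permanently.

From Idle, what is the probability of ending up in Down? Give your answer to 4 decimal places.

Let h(s) be the probability of absorption at Down starting from transient state s. Then h(Down) = 1 and h(Busy) = 0. By first-step analysis:
h(Idle) = 0.18·h(Idle) + 0.3·h(Overloaded) + 0.28·0 + 0.24·1
h(Overloaded) = 0.12·h(Idle) + 0.28·h(Overloaded) + 0.34·0 + 0.26·1
Solving: h(Idle) = 0.4524, h(Overloaded) = 0.4365.
Starting from Idle, the probability is 0.4524.

0.4524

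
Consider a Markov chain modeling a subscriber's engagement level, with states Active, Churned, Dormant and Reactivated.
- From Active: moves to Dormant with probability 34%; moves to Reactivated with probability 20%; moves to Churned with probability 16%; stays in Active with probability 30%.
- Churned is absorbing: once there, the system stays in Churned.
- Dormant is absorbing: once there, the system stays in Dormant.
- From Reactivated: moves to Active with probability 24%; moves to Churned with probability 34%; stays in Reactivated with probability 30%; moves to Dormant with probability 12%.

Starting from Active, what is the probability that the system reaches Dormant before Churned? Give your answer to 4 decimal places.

0.5928

Let h(s) be the probability of absorption at Dormant starting from transient state s. Then h(Dormant) = 1 and h(Churned) = 0. By first-step analysis:
h(Active) = 0.3·h(Active) + 0.16·0 + 0.34·1 + 0.2·h(Reactivated)
h(Reactivated) = 0.24·h(Active) + 0.34·0 + 0.12·1 + 0.3·h(Reactivated)
Solving: h(Active) = 0.5928, h(Reactivated) = 0.3747.
Starting from Active, the probability is 0.5928.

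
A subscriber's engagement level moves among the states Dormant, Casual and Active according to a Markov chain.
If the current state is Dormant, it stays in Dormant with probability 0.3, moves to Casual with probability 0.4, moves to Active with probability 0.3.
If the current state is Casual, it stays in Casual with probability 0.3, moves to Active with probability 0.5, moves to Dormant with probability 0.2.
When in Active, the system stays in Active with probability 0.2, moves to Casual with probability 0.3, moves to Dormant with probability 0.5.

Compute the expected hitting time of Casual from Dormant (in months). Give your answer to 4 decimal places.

2.6829

Let t(s) be the expected number of months to first reach Casual from state s, with t(Casual) = 0. Conditioning on the first month:
t(Dormant) = 1 + 0.3·t(Dormant) + 0.3·t(Active)
t(Active) = 1 + 0.5·t(Dormant) + 0.2·t(Active)
Solving: t(Dormant) = 2.6829, t(Active) = 2.9268.
Expected months from Dormant to Casual: 2.6829.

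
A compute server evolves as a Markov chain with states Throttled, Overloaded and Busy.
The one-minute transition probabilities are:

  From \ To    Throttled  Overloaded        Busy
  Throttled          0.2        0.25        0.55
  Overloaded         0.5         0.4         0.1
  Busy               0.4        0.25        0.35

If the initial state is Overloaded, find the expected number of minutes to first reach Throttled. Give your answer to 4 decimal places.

2.0548

Let t(s) be the expected number of minutes to first reach Throttled from state s, with t(Throttled) = 0. Conditioning on the first minute:
t(Overloaded) = 1 + 0.4·t(Overloaded) + 0.1·t(Busy)
t(Busy) = 1 + 0.25·t(Overloaded) + 0.35·t(Busy)
Solving: t(Overloaded) = 2.0548, t(Busy) = 2.3288.
Expected minutes from Overloaded to Throttled: 2.0548.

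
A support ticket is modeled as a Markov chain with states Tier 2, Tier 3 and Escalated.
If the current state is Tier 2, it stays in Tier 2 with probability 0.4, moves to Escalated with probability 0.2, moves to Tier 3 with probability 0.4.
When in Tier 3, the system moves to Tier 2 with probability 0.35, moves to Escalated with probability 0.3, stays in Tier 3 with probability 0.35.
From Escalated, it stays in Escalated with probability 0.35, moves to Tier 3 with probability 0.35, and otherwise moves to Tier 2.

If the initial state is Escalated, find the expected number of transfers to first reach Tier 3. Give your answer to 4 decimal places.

2.7273

Let t(s) be the expected number of transfers to first reach Tier 3 from state s, with t(Tier 3) = 0. Conditioning on the first transfer:
t(Tier 2) = 1 + 0.4·t(Tier 2) + 0.2·t(Escalated)
t(Escalated) = 1 + 0.3·t(Tier 2) + 0.35·t(Escalated)
Solving: t(Tier 2) = 2.5758, t(Escalated) = 2.7273.
Expected transfers from Escalated to Tier 3: 2.7273.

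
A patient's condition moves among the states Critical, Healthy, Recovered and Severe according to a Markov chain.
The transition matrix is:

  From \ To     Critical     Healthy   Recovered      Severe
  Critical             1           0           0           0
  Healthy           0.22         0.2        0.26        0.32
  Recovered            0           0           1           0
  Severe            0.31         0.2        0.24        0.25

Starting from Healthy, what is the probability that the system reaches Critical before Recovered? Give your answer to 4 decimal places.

Let h(s) be the probability of absorption at Critical starting from transient state s. Then h(Critical) = 1 and h(Recovered) = 0. By first-step analysis:
h(Healthy) = 0.22·1 + 0.2·h(Healthy) + 0.26·0 + 0.32·h(Severe)
h(Severe) = 0.31·1 + 0.2·h(Healthy) + 0.24·0 + 0.25·h(Severe)
Solving: h(Healthy) = 0.4929, h(Severe) = 0.5448.
Starting from Healthy, the probability is 0.4929.

0.4929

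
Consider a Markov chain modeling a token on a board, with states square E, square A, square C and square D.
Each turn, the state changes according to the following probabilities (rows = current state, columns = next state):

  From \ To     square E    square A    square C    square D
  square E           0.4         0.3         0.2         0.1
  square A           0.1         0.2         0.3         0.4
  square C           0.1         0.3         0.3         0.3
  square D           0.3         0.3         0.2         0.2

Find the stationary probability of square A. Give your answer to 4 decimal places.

Let the stationary distribution be π with π = πP and π_1 + π_2 + π_3 + π_4 = 1.
π_1 = 0.4·π_1 + 0.1·π_2 + 0.1·π_3 + 0.3·π_4
π_2 = 0.3·π_1 + 0.2·π_2 + 0.3·π_3 + 0.3·π_4
π_3 = 0.2·π_1 + 0.3·π_2 + 0.3·π_3 + 0.2·π_4
Solving with the normalization constraint gives π = (0.2166, 0.2727, 0.2525, 0.2581).
So the stationary probability of square A is 0.2727.

0.2727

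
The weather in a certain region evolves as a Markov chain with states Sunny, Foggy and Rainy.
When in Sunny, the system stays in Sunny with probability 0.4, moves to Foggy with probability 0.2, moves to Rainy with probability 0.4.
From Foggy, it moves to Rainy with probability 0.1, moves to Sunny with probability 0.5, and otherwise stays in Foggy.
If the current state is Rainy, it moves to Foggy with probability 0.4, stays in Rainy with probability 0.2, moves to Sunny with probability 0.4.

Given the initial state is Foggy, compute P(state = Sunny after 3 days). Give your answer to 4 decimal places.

Propagate the distribution vector 3 days from Foggy.
After 0 days: (0.0000, 1.0000, 0.0000)
After 1 day: (0.5000, 0.4000, 0.1000)
After 2 days: (0.4400, 0.3000, 0.2600)
After 3 days: (0.4300, 0.3120, 0.2580)
P(in Sunny after 3 days) = 0.4300

0.4300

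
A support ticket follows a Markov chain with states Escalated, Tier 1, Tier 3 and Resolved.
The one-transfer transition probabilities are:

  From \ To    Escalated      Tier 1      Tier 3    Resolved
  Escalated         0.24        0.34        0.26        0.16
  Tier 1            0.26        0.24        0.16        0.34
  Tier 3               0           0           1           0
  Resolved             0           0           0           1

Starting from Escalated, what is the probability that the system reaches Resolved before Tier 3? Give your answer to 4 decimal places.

Let h(s) be the probability of absorption at Resolved starting from transient state s. Then h(Resolved) = 1 and h(Tier 3) = 0. By first-step analysis:
h(Escalated) = 0.24·h(Escalated) + 0.34·h(Tier 1) + 0.26·0 + 0.16·1
h(Tier 1) = 0.26·h(Escalated) + 0.24·h(Tier 1) + 0.16·0 + 0.34·1
Solving: h(Escalated) = 0.4849, h(Tier 1) = 0.6132.
Starting from Escalated, the probability is 0.4849.

0.4849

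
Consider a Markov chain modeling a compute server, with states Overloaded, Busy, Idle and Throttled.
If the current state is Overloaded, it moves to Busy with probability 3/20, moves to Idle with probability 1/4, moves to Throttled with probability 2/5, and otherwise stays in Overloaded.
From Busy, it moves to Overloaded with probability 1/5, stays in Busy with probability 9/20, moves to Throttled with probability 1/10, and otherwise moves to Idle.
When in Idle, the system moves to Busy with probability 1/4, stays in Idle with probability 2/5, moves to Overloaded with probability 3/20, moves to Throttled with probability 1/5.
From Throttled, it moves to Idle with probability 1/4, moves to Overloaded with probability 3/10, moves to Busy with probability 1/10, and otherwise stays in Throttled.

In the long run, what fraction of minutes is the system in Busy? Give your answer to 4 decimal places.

0.2379

Let the stationary distribution be π with π = πP and π_1 + π_2 + π_3 + π_4 = 1.
π_1 = 0.2·π_1 + 0.2·π_2 + 0.15·π_3 + 0.3·π_4
π_2 = 0.15·π_1 + 0.45·π_2 + 0.25·π_3 + 0.1·π_4
π_3 = 0.25·π_1 + 0.25·π_2 + 0.4·π_3 + 0.25·π_4
Solving with the normalization constraint gives π = (0.2110, 0.2379, 0.2941, 0.2569).
So the stationary probability of Busy is 0.2379.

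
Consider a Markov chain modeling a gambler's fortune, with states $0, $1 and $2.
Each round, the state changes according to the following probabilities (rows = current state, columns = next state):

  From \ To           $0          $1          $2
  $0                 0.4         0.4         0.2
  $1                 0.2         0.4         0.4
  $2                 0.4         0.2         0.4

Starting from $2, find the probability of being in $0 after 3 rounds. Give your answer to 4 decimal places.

0.3360

Propagate the distribution vector 3 rounds from $2.
After 0 rounds: (0.0000, 0.0000, 1.0000)
After 1 round: (0.4000, 0.2000, 0.4000)
After 2 rounds: (0.3600, 0.3200, 0.3200)
After 3 rounds: (0.3360, 0.3360, 0.3280)
P(in $0 after 3 rounds) = 0.3360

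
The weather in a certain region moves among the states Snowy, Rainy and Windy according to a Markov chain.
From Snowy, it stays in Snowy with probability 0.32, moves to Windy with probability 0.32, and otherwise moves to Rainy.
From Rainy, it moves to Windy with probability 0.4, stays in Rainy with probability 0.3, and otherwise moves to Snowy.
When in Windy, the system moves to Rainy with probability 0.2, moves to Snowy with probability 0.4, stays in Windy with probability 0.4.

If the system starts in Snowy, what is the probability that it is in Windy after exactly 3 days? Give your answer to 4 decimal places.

Propagate the distribution vector 3 days from Snowy.
After 0 days: (1.0000, 0.0000, 0.0000)
After 1 day: (0.3200, 0.3600, 0.3200)
After 2 days: (0.3384, 0.2872, 0.3744)
After 3 days: (0.3442, 0.2829, 0.3729)
P(in Windy after 3 days) = 0.3729

0.3729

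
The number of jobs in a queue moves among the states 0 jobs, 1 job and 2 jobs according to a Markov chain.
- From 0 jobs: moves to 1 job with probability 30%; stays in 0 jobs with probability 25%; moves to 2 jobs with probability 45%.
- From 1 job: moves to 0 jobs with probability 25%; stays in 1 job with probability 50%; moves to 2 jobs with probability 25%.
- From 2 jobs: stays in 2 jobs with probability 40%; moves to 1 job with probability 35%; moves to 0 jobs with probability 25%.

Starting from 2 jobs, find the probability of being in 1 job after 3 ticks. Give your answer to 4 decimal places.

0.3960

Propagate the distribution vector 3 ticks from 2 jobs.
After 0 ticks: (0.0000, 0.0000, 1.0000)
After 1 tick: (0.2500, 0.3500, 0.4000)
After 2 ticks: (0.2500, 0.3900, 0.3600)
After 3 ticks: (0.2500, 0.3960, 0.3540)
P(in 1 job after 3 ticks) = 0.3960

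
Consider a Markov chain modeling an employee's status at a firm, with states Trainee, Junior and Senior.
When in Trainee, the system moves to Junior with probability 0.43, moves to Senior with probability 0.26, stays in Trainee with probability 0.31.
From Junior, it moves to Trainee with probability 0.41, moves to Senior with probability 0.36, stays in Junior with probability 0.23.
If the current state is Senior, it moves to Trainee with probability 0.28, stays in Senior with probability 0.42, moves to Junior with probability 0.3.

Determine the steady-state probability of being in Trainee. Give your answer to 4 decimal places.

0.3316

Let the stationary distribution be π with π = πP and π_1 + π_2 + π_3 = 1.
π_1 = 0.31·π_1 + 0.41·π_2 + 0.28·π_3
π_2 = 0.43·π_1 + 0.23·π_2 + 0.3·π_3
Solving with the normalization constraint gives π = (0.3316, 0.3207, 0.3477).
So the stationary probability of Trainee is 0.3316.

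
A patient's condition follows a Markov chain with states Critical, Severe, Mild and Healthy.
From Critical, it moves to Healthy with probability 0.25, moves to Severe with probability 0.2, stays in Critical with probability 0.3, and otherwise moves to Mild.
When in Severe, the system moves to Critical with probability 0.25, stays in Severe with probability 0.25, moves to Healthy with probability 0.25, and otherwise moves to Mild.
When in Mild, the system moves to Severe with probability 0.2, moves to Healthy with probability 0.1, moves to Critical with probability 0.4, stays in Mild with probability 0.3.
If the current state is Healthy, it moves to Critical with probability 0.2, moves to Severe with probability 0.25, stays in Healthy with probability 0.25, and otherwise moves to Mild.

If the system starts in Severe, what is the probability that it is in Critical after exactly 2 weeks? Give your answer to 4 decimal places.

Propagate the distribution vector 2 weeks from Severe.
After 0 weeks: (0.0000, 1.0000, 0.0000, 0.0000)
After 1 week: (0.2500, 0.2500, 0.2500, 0.2500)
After 2 weeks: (0.2875, 0.2250, 0.2750, 0.2125)
P(in Critical after 2 weeks) = 0.2875

0.2875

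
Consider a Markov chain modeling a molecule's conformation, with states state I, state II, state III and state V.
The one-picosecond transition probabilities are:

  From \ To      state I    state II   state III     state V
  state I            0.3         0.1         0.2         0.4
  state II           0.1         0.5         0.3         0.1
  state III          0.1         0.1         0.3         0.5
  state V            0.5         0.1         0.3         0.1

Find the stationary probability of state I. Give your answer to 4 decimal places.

Let the stationary distribution be π with π = πP and π_1 + π_2 + π_3 + π_4 = 1.
π_1 = 0.3·π_1 + 0.1·π_2 + 0.1·π_3 + 0.5·π_4
π_2 = 0.1·π_1 + 0.5·π_2 + 0.1·π_3 + 0.1·π_4
π_3 = 0.2·π_1 + 0.3·π_2 + 0.3·π_3 + 0.3·π_4
Solving with the normalization constraint gives π = (0.2701, 0.1667, 0.2730, 0.2902).
So the stationary probability of state I is 0.2701.

0.2701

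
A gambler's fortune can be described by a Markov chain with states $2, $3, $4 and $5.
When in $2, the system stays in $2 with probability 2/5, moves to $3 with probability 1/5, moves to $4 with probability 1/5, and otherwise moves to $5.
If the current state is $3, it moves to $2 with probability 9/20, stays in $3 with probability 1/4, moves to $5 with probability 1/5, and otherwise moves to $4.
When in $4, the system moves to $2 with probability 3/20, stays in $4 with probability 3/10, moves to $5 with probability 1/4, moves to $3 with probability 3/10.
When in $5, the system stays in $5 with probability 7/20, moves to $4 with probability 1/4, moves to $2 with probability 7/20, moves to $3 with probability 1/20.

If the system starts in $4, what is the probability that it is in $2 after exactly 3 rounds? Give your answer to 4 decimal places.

Propagate the distribution vector 3 rounds from $4.
After 0 rounds: (0.0000, 0.0000, 1.0000, 0.0000)
After 1 round: (0.1500, 0.3000, 0.3000, 0.2500)
After 2 rounds: (0.3275, 0.2075, 0.2125, 0.2525)
After 3 rounds: (0.3446, 0.1938, 0.2131, 0.2485)
P(in $2 after 3 rounds) = 0.3446

0.3446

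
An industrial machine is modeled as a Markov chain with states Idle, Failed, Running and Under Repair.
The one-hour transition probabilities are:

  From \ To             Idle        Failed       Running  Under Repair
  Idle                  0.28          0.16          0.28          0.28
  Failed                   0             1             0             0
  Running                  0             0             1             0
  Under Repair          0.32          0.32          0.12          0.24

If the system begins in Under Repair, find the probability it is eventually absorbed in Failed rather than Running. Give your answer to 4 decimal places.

0.6154

Let h(s) be the probability of absorption at Failed starting from transient state s. Then h(Failed) = 1 and h(Running) = 0. By first-step analysis:
h(Idle) = 0.28·h(Idle) + 0.16·1 + 0.28·0 + 0.28·h(Under Repair)
h(Under Repair) = 0.32·h(Idle) + 0.32·1 + 0.12·0 + 0.24·h(Under Repair)
Solving: h(Idle) = 0.4615, h(Under Repair) = 0.6154.
Starting from Under Repair, the probability is 0.6154.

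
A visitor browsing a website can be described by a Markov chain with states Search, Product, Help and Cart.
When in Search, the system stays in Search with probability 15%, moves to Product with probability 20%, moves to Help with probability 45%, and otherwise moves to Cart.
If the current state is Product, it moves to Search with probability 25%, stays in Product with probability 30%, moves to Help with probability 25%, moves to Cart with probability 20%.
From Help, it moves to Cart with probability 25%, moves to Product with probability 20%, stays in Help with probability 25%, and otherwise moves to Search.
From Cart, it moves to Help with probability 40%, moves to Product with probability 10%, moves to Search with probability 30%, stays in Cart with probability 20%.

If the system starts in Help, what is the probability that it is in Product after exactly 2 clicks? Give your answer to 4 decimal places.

Propagate the distribution vector 2 clicks from Help.
After 0 clicks: (0.0000, 0.0000, 1.0000, 0.0000)
After 1 click: (0.3000, 0.2000, 0.2500, 0.2500)
After 2 clicks: (0.2450, 0.1950, 0.3475, 0.2125)
P(in Product after 2 clicks) = 0.1950

0.1950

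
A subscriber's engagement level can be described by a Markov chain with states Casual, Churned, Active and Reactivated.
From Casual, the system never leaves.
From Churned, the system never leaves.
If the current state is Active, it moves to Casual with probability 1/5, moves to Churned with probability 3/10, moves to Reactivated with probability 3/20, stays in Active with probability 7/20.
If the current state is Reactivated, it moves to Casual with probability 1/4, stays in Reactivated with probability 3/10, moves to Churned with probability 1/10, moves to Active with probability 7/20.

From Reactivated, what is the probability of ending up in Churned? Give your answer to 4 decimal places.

Let h(s) be the probability of absorption at Churned starting from transient state s. Then h(Churned) = 1 and h(Casual) = 0. By first-step analysis:
h(Active) = 0.2·0 + 0.3·1 + 0.35·h(Active) + 0.15·h(Reactivated)
h(Reactivated) = 0.25·0 + 0.1·1 + 0.35·h(Active) + 0.3·h(Reactivated)
Solving: h(Active) = 0.5590, h(Reactivated) = 0.4224.
Starting from Reactivated, the probability is 0.4224.

0.4224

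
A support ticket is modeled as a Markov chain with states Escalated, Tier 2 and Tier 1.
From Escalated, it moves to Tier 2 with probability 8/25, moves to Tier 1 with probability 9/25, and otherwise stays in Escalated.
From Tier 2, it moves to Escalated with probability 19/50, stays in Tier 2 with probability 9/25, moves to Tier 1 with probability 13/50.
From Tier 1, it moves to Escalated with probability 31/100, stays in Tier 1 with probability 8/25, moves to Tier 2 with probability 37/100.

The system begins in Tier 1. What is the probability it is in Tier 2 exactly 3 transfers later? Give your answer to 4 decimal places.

0.3495

Propagate the distribution vector 3 transfers from Tier 1.
After 0 transfers: (0.0000, 0.0000, 1.0000)
After 1 transfer: (0.3100, 0.3700, 0.3200)
After 2 transfers: (0.3390, 0.3508, 0.3102)
After 3 transfers: (0.3379, 0.3495, 0.3125)
P(in Tier 2 after 3 transfers) = 0.3495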